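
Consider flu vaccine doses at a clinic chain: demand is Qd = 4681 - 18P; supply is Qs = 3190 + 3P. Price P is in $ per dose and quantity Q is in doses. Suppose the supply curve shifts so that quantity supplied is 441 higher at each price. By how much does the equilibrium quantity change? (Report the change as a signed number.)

Set Qd = Qs: 4681 - 18P = 3190 + 3P, so 1491 = 21P and P* = 71.
Plugging P* into demand: Q* = 4681 - 18(71) = 3403.
After the shift, supply is Qs = 3631 + 3P.
The new intersection has 1050 = 21P, i.e. P = 50, Q = 3781.
ΔQ = 3781 - 3403 = 378.

ΔQ = 378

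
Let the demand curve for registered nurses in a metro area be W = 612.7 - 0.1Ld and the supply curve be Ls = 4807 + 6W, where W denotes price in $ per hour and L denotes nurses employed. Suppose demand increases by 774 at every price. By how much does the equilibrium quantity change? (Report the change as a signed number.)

Inverting to quantity form: Ld = 6127 - 10W.
Equating demand and supply, 6127 - 10W = 4807 + 6W gives 16W = 1320, so W* = 82.5.
Then L* = 6127 - 10(82.5) = 5302.
After the shift, demand is Ld = 6901 - 10W.
The new intersection has 2094 = 16W, i.e. W = 130.875, L = 5592.25.
ΔL = 5592.25 - 5302 = 290.25.

ΔL = 290.25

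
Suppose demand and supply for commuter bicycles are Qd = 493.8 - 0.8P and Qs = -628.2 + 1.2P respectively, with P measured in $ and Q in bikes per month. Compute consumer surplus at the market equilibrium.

Consumer surplus = 1265.625

At equilibrium Qd = Qs, so 493.8 - 0.8P = -628.2 + 1.2P; collecting terms, 1122 = 2P and P* = 561.
Then Q* = 493.8 - 0.8(561) = 45.
Demand choke price (Qd = 0): P = 493.8/0.8 = 617.25. Consumer surplus = ½ × (617.25 - 561) × 45 = 1265.625.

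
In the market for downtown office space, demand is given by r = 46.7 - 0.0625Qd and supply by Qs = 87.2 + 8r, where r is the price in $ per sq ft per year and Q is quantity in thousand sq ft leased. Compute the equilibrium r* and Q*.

In direct form, Qd = 747.2 - 16r.
At equilibrium Qd = Qs, so 747.2 - 16r = 87.2 + 8r; collecting terms, 660 = 24r and r* = 27.5.
Plugging r* into demand: Q* = 747.2 - 16(27.5) = 307.2.

r* = 27.5, Q* = 307.2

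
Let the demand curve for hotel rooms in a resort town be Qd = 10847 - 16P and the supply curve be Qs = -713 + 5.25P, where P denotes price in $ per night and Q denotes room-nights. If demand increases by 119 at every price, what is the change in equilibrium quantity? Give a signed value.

At equilibrium Qd = Qs, so 10847 - 16P = -713 + 5.25P; collecting terms, 11560 = 21.25P and P* = 544.
Then Q* = 10847 - 16(544) = 2143.
After the shift, demand is Qd = 10966 - 16P.
New equilibrium: 11679 = 21.25P, so P = 549.6 and Q = 2172.4.
ΔQ = 2172.4 - 2143 = 29.4.

ΔQ = 29.4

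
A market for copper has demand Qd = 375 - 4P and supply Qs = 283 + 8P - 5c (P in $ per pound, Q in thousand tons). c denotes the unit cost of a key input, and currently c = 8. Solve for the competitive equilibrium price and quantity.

With c = 8, supply is Qs = 243 + 8P.
At equilibrium Qd = Qs, so 375 - 4P = 243 + 8P; collecting terms, 132 = 12P and P* = 11.
Substitute back: Q* = 375 - 4(11) = 331.

P* = 11, Q* = 331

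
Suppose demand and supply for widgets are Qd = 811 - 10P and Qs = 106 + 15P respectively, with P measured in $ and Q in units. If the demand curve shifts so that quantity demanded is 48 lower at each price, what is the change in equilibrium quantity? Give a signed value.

Equating demand and supply, 811 - 10P = 106 + 15P gives 25P = 705, so P* = 28.2.
From the demand curve, Q* = 811 - 10(28.2) = 529.
After the shift, demand is Qd = 763 - 10P.
Re-solving, 25P = 657 gives P = 26.28 and Q = 500.2.
ΔQ = 500.2 - 529 = -28.8.

ΔQ = -28.8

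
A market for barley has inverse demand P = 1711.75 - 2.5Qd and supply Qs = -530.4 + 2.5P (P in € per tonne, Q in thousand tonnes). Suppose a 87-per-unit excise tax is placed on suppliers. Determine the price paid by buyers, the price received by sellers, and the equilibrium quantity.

Inverting to quantity form: Qd = 684.7 - 0.4P.
The tax drives a wedge P_b - P_s = 87. Substituting P_s = P_b - 87 into supply: Qs = -747.9 + 2.5P_b.
Set Qd = Qs: 684.7 - 0.4P_b = -747.9 + 2.5P_b, so 1432.6 = 2.9P_b and P_b = 494.
So P_s = 407 and the quantity traded is Q = 684.7 - 0.4(494) = 487.1.

P_b = 494, P_s = 407, Q = 487.1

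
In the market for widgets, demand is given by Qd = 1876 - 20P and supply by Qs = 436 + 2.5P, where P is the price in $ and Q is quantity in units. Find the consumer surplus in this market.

Consumer surplus = 8880.4

Equating demand and supply, 1876 - 20P = 436 + 2.5P gives 22.5P = 1440, so P* = 64.
Then Q* = 1876 - 20(64) = 596.
Demand choke price (Qd = 0): P = 1876/20 = 93.8. Consumer surplus = ½ × (93.8 - 64) × 596 = 8880.4.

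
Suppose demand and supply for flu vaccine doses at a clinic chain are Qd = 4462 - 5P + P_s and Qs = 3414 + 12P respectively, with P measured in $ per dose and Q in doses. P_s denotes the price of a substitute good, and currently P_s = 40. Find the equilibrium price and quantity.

P* = 64, Q* = 4182

With P_s = 40, demand is Qd = 4502 - 5P.
At equilibrium Qd = Qs, so 4502 - 5P = 3414 + 12P; collecting terms, 1088 = 17P and P* = 64.
From the demand curve, Q* = 4502 - 5(64) = 4182.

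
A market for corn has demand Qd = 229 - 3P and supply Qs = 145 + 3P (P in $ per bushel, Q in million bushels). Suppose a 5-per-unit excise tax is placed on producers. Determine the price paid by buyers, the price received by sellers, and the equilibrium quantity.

Producers keep P_s = P_b - 5 per unit, so supply in terms of the buyer price is Qs = 130 + 3P_b.
Set Qd = Qs: 229 - 3P_b = 130 + 3P_b, so 99 = 6P_b and P_b = 16.5.
Then P_s = 16.5 - 5 = 11.5 and Q = 229 - 3(16.5) = 179.5.

P_b = 16.5, P_s = 11.5, Q = 179.5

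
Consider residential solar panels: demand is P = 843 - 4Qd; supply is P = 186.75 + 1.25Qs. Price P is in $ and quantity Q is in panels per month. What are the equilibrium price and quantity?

P* = 343, Q* = 125

Rewriting in direct form: Qd = 210.75 - 0.25P and Qs = -149.4 + 0.8P.
Set Qd = Qs: 210.75 - 0.25P = -149.4 + 0.8P, so 360.15 = 1.05P and P* = 343.
Then Q* = 210.75 - 0.25(343) = 125.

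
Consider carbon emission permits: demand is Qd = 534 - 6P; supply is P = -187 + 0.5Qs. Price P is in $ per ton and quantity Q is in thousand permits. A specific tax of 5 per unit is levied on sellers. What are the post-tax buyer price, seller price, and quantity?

P_b = 21.25, P_s = 16.25, Q = 406.5

Inverting to quantity form: Qs = 374 + 2P.
With a tax of 5 on sellers, they supply based on the net price P_s = P_b - 5, so Qs = 364 + 2P_b.
Equate demand and the shifted supply: 534 - 6P_b = 364 + 2P_b, giving 8P_b = 170, so P_b = 21.25.
Then P_s = 21.25 - 5 = 16.25 and Q = 534 - 6(21.25) = 406.5.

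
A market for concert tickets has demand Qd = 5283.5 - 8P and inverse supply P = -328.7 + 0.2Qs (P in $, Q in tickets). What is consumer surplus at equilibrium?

Solving each curve for Q: Qs = 1643.5 + 5P.
At equilibrium Qd = Qs, so 5283.5 - 8P = 1643.5 + 5P; collecting terms, 3640 = 13P and P* = 280.
Then Q* = 5283.5 - 8(280) = 3043.5.
Demand choke price (Qd = 0): P = 5283.5/8 = 660.4375. Consumer surplus = ½ × (660.4375 - 280) × 3043.5 = 578930.765625.

Consumer surplus = 578930.765625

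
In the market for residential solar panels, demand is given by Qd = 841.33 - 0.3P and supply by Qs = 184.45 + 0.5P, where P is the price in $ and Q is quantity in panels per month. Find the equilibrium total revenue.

Total revenue = 488554.5

Equating demand and supply, 841.33 - 0.3P = 184.45 + 0.5P gives 0.8P = 656.88, so P* = 821.1.
Plugging P* into demand: Q* = 841.33 - 0.3(821.1) = 595.
Total revenue = P* × Q* = 821.1 × 595 = 488554.5.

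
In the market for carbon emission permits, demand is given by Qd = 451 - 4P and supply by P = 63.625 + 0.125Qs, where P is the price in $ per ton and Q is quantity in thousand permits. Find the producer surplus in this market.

Producer surplus = 1072.5625

In direct form, Qs = -509 + 8P.
Equating demand and supply, 451 - 4P = -509 + 8P gives 12P = 960, so P* = 80.
Substitute back: Q* = 451 - 4(80) = 131.
Supply choke price (Qs = 0): P = 63.625. Producer surplus = ½ × (80 - 63.625) × 131 = 1072.5625.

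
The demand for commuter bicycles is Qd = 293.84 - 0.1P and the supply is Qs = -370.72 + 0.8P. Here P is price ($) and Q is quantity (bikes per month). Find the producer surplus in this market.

Equating demand and supply, 293.84 - 0.1P = -370.72 + 0.8P gives 0.9P = 664.56, so P* = 738.4.
From the demand curve, Q* = 293.84 - 0.1(738.4) = 220.
Supply choke price (Qs = 0): P = 463.4. Producer surplus = ½ × (738.4 - 463.4) × 220 = 30250.

Producer surplus = 30250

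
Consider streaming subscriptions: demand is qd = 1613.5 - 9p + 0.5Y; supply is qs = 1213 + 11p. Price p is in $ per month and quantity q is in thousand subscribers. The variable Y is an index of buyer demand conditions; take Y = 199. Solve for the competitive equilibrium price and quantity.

p* = 25, q* = 1488

With Y = 199, demand is qd = 1713 - 9p.
At equilibrium qd = qs, so 1713 - 9p = 1213 + 11p; collecting terms, 500 = 20p and p* = 25.
Plugging p* into demand: q* = 1713 - 9(25) = 1488.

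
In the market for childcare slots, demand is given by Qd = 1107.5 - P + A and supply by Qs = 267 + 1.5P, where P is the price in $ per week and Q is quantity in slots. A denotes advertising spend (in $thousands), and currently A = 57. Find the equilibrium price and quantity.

P* = 359, Q* = 805.5

With A = 57, demand is Qd = 1164.5 - P.
Equating demand and supply, 1164.5 - P = 267 + 1.5P gives 2.5P = 897.5, so P* = 359.
Plugging P* into demand: Q* = 1164.5 - 359 = 805.5.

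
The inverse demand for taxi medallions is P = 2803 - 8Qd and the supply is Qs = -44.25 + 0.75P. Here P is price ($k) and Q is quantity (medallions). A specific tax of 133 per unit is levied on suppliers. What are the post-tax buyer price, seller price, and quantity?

Rewriting in direct form: Qd = 350.375 - 0.125P.
With a tax of 133 on suppliers, they supply based on the net price P_s = P_b - 133, so Qs = -144 + 0.75P_b.
Market clearing requires 350.375 - 0.125P_b = -144 + 0.75P_b; hence 494.375 = 0.875P_b and P_b = 565.
Then P_s = 565 - 133 = 432 and Q = 350.375 - 0.125(565) = 279.75.

P_b = 565, P_s = 432, Q = 279.75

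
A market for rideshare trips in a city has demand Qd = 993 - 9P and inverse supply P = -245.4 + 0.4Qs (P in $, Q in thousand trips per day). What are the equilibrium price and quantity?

P* = 33, Q* = 696

Inverting to quantity form: Qs = 613.5 + 2.5P.
Set Qd = Qs: 993 - 9P = 613.5 + 2.5P, so 379.5 = 11.5P and P* = 33.
Plugging P* into demand: Q* = 993 - 9(33) = 696.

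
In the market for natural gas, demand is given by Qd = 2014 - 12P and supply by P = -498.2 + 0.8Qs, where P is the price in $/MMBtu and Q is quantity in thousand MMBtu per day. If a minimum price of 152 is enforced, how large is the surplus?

Rewriting in direct form: Qs = 622.75 + 1.25P.
At P = 152: Qd = 190 and Qs = 812.75.
Surplus = Qs - Qd = 812.75 - 190 = 622.75.

Surplus = 622.75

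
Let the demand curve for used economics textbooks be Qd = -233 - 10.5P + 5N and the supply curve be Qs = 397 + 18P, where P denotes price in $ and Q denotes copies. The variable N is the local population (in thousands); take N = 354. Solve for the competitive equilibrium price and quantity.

With N = 354, demand is Qd = 1537 - 10.5P.
The market clears where 1537 - 10.5P = 397 + 18P. Rearranging, 28.5P = 1140, hence P* = 40.
From the demand curve, Q* = 1537 - 10.5(40) = 1117.

P* = 40, Q* = 1117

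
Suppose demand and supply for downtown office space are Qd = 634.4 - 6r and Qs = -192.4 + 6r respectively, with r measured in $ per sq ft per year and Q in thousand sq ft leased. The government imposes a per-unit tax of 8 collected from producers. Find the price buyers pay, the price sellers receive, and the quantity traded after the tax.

The tax drives a wedge r_b - r_s = 8. Substituting r_s = r_b - 8 into supply: Qs = -240.4 + 6r_b.
Equate demand and the shifted supply: 634.4 - 6r_b = -240.4 + 6r_b, giving 12r_b = 874.8, so r_b = 72.9.
So r_s = 64.9 and the quantity traded is Q = 634.4 - 6(72.9) = 197.

r_b = 72.9, r_s = 64.9, Q = 197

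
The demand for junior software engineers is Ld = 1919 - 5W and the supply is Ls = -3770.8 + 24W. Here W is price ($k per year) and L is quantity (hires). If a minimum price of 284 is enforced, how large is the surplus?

With W fixed at 284, quantity demanded is 499 and quantity supplied is 3045.2.
Surplus = Ls - Ld = 3045.2 - 499 = 2546.2.

Surplus = 2546.2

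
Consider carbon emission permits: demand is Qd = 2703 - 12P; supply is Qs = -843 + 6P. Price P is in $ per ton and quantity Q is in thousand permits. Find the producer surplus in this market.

Producer surplus = 9576.75

Equating demand and supply, 2703 - 12P = -843 + 6P gives 18P = 3546, so P* = 197.
From the demand curve, Q* = 2703 - 12(197) = 339.
Supply choke price (Qs = 0): P = 140.5. Producer surplus = ½ × (197 - 140.5) × 339 = 9576.75.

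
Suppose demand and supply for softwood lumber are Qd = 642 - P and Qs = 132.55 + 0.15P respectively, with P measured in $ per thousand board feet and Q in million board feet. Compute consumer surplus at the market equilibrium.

Equating demand and supply, 642 - P = 132.55 + 0.15P gives 1.15P = 509.45, so P* = 443.
From the demand curve, Q* = 642 - 443 = 199.
Demand choke price (Qd = 0): P = 642. Consumer surplus = ½ × (642 - 443) × 199 = 19800.5.

Consumer surplus = 19800.5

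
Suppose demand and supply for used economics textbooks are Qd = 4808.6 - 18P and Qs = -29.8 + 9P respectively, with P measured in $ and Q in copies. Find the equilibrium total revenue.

The market clears where 4808.6 - 18P = -29.8 + 9P. Rearranging, 27P = 4838.4, hence P* = 179.2.
From the demand curve, Q* = 4808.6 - 18(179.2) = 1583.
Total revenue = P* × Q* = 179.2 × 1583 = 283673.6.

Total revenue = 283673.6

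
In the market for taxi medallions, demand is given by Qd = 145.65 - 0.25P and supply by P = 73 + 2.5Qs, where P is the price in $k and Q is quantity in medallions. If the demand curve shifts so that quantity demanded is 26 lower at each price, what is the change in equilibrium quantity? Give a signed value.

Solving each curve for Q: Qs = -29.2 + 0.4P.
Set Qd = Qs: 145.65 - 0.25P = -29.2 + 0.4P, so 174.85 = 0.65P and P* = 269.
Then Q* = 145.65 - 0.25(269) = 78.4.
After the shift, demand is Qd = 119.65 - 0.25P.
New equilibrium: 148.85 = 0.65P, so P = 229 and Q = 62.4.
ΔQ = 62.4 - 78.4 = -16.

ΔQ = -16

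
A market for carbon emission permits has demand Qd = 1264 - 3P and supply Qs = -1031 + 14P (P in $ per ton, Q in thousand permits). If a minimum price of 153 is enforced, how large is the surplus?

Surplus = 306

With P fixed at 153, quantity demanded is 805 and quantity supplied is 1111.
Surplus = Qs - Qd = 1111 - 805 = 306.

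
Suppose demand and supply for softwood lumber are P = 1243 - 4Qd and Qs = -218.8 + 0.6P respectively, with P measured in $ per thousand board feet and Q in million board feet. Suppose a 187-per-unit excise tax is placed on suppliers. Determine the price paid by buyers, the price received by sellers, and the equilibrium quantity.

Rewriting in direct form: Qd = 310.75 - 0.25P.
With a tax of 187 on suppliers, they supply based on the net price P_s = P_b - 187, so Qs = -331 + 0.6P_b.
Market clearing requires 310.75 - 0.25P_b = -331 + 0.6P_b; hence 641.75 = 0.85P_b and P_b = 755.
So P_s = 568 and the quantity traded is Q = 310.75 - 0.25(755) = 122.

P_b = 755, P_s = 568, Q = 122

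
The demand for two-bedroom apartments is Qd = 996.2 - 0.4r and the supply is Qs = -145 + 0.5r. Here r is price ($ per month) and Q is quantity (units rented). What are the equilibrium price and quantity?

r* = 1268, Q* = 489

Equating demand and supply, 996.2 - 0.4r = -145 + 0.5r gives 0.9r = 1141.2, so r* = 1268.
From the demand curve, Q* = 996.2 - 0.4(1268) = 489.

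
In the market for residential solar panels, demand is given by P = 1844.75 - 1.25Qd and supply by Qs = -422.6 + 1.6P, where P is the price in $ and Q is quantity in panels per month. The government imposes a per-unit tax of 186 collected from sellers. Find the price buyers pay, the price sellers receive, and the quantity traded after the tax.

P_b = 915, P_s = 729, Q = 743.8

Rewriting in direct form: Qd = 1475.8 - 0.8P.
The tax drives a wedge P_b - P_s = 186. Substituting P_s = P_b - 186 into supply: Qs = -720.2 + 1.6P_b.
Equate demand and the shifted supply: 1475.8 - 0.8P_b = -720.2 + 1.6P_b, giving 2.4P_b = 2196, so P_b = 915.
So P_s = 729 and the quantity traded is Q = 1475.8 - 0.8(915) = 743.8.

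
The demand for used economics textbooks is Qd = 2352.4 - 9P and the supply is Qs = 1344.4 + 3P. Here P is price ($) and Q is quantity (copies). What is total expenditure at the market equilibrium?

At equilibrium Qd = Qs, so 2352.4 - 9P = 1344.4 + 3P; collecting terms, 1008 = 12P and P* = 84.
Then Q* = 2352.4 - 9(84) = 1596.4.
Total expenditure = P* × Q* = 84 × 1596.4 = 134097.6.

Total expenditure = 134097.6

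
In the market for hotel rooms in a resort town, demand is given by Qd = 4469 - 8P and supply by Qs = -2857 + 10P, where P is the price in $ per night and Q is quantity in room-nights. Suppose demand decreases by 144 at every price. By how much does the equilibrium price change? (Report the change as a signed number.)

ΔP = -8

At equilibrium Qd = Qs, so 4469 - 8P = -2857 + 10P; collecting terms, 7326 = 18P and P* = 407.
Then Q* = 4469 - 8(407) = 1213.
After the shift, demand is Qd = 4325 - 8P.
New equilibrium: 7182 = 18P, so P = 399 and Q = 1133.
ΔP = 399 - 407 = -8.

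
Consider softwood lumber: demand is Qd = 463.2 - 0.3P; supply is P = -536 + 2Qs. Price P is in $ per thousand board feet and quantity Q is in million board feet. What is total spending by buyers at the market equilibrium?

In direct form, Qs = 268 + 0.5P.
Equating demand and supply, 463.2 - 0.3P = 268 + 0.5P gives 0.8P = 195.2, so P* = 244.
Substitute back: Q* = 463.2 - 0.3(244) = 390.
Total spending by buyers = P* × Q* = 244 × 390 = 95160.

Total spending by buyers = 95160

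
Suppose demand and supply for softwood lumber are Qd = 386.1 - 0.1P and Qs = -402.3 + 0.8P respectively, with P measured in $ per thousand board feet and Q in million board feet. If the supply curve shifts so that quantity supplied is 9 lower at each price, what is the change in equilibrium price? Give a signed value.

Set Qd = Qs: 386.1 - 0.1P = -402.3 + 0.8P, so 788.4 = 0.9P and P* = 876.
Then Q* = 386.1 - 0.1(876) = 298.5.
After the shift, supply is Qs = -411.3 + 0.8P.
New equilibrium: 797.4 = 0.9P, so P = 886 and Q = 297.5.
ΔP = 886 - 876 = 10.

ΔP = 10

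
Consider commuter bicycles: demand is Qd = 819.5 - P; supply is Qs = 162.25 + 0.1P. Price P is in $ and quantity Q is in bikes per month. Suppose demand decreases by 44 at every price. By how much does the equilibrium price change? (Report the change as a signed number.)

ΔP = -40

At equilibrium Qd = Qs, so 819.5 - P = 162.25 + 0.1P; collecting terms, 657.25 = 1.1P and P* = 597.5.
Plugging P* into demand: Q* = 819.5 - 597.5 = 222.
After the shift, demand is Qd = 775.5 - P.
The new intersection has 613.25 = 1.1P, i.e. P = 557.5, Q = 218.
ΔP = 557.5 - 597.5 = -40.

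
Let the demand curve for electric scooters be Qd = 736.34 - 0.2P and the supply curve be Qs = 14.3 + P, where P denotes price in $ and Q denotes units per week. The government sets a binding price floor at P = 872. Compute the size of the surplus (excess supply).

Surplus = 324.36

Evaluating both curves at the floor price 872 gives Qd = 561.94, Qs = 886.3.
Surplus = Qs - Qd = 886.3 - 561.94 = 324.36.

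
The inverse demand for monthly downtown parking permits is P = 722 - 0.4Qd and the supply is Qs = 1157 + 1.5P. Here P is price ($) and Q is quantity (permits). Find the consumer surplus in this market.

Consumer surplus = 392000

Rewriting in direct form: Qd = 1805 - 2.5P.
Set Qd = Qs: 1805 - 2.5P = 1157 + 1.5P, so 648 = 4P and P* = 162.
Substitute back: Q* = 1805 - 2.5(162) = 1400.
Demand choke price (Qd = 0): P = 1805/2.5 = 722. Consumer surplus = ½ × (722 - 162) × 1400 = 392000.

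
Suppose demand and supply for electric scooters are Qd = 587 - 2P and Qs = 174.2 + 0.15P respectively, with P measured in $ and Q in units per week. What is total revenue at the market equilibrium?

Total revenue = 38976

The market clears where 587 - 2P = 174.2 + 0.15P. Rearranging, 2.15P = 412.8, hence P* = 192.
Then Q* = 587 - 2(192) = 203.
Total revenue = P* × Q* = 192 × 203 = 38976.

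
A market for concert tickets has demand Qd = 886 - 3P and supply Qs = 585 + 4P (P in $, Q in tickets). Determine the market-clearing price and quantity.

P* = 43, Q* = 757

At equilibrium Qd = Qs, so 886 - 3P = 585 + 4P; collecting terms, 301 = 7P and P* = 43.
From the demand curve, Q* = 886 - 3(43) = 757.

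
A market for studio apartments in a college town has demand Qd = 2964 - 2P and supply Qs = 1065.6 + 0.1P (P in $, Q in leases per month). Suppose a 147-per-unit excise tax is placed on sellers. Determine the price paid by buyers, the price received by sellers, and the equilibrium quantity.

P_b = 911, P_s = 764, Q = 1142

With a tax of 147 on sellers, they supply based on the net price P_s = P_b - 147, so Qs = 1050.9 + 0.1P_b.
Equate demand and the shifted supply: 2964 - 2P_b = 1050.9 + 0.1P_b, giving 2.1P_b = 1913.1, so P_b = 911.
Then P_s = 911 - 147 = 764 and Q = 2964 - 2(911) = 1142.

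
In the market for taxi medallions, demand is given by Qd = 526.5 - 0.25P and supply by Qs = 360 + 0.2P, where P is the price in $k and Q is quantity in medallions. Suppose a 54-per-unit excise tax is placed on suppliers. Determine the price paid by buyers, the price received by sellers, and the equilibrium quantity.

P_b = 394, P_s = 340, Q = 428

Suppliers keep P_s = P_b - 54 per unit, so supply in terms of the buyer price is Qs = 349.2 + 0.2P_b.
Set Qd = Qs: 526.5 - 0.25P_b = 349.2 + 0.2P_b, so 177.3 = 0.45P_b and P_b = 394.
So P_s = 340 and the quantity traded is Q = 526.5 - 0.25(394) = 428.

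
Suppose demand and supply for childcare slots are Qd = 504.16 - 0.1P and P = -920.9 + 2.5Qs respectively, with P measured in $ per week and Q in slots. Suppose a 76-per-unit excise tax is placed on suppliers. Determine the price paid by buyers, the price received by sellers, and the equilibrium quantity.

P_b = 332.4, P_s = 256.4, Q = 470.92

In direct form, Qs = 368.36 + 0.4P.
The tax drives a wedge P_b - P_s = 76. Substituting P_s = P_b - 76 into supply: Qs = 337.96 + 0.4P_b.
Market clearing requires 504.16 - 0.1P_b = 337.96 + 0.4P_b; hence 166.2 = 0.5P_b and P_b = 332.4.
So P_s = 256.4 and the quantity traded is Q = 504.16 - 0.1(332.4) = 470.92.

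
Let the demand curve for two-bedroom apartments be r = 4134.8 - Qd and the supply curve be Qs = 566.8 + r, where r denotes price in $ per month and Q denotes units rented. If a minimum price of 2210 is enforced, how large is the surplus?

Surplus = 852

Solving each curve for Q: Qd = 4134.8 - r.
At r = 2210: Qd = 1924.8 and Qs = 2776.8.
Surplus = Qs - Qd = 2776.8 - 1924.8 = 852.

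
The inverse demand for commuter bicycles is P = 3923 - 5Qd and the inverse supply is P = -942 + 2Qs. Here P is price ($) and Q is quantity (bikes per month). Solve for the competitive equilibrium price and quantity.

P* = 448, Q* = 695

In direct form, Qd = 784.6 - 0.2P and Qs = 471 + 0.5P.
At equilibrium Qd = Qs, so 784.6 - 0.2P = 471 + 0.5P; collecting terms, 313.6 = 0.7P and P* = 448.
From the demand curve, Q* = 784.6 - 0.2(448) = 695.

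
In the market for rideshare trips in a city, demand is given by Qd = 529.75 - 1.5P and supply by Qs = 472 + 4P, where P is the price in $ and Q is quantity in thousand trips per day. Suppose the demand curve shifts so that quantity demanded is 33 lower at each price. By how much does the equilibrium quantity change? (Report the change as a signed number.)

Set Qd = Qs: 529.75 - 1.5P = 472 + 4P, so 57.75 = 5.5P and P* = 10.5.
Then Q* = 529.75 - 1.5(10.5) = 514.
After the shift, demand is Qd = 496.75 - 1.5P.
New equilibrium: 24.75 = 5.5P, so P = 4.5 and Q = 490.
ΔQ = 490 - 514 = -24.

ΔQ = -24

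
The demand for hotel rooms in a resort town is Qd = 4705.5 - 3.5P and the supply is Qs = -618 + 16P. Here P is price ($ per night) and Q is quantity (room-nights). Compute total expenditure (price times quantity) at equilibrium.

The market clears where 4705.5 - 3.5P = -618 + 16P. Rearranging, 19.5P = 5323.5, hence P* = 273.
Substitute back: Q* = 4705.5 - 3.5(273) = 3750.
Total expenditure = P* × Q* = 273 × 3750 = 1023750.

Total expenditure = 1023750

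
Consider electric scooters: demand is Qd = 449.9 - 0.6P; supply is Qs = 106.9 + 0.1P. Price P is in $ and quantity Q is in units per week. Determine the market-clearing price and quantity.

P* = 490, Q* = 155.9

At equilibrium Qd = Qs, so 449.9 - 0.6P = 106.9 + 0.1P; collecting terms, 343 = 0.7P and P* = 490.
From the demand curve, Q* = 449.9 - 0.6(490) = 155.9.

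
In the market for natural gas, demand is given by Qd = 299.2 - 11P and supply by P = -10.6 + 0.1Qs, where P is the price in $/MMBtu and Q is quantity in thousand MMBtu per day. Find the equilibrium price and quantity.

P* = 9.2, Q* = 198

Solving each curve for Q: Qs = 106 + 10P.
Set Qd = Qs: 299.2 - 11P = 106 + 10P, so 193.2 = 21P and P* = 9.2.
From the demand curve, Q* = 299.2 - 11(9.2) = 198.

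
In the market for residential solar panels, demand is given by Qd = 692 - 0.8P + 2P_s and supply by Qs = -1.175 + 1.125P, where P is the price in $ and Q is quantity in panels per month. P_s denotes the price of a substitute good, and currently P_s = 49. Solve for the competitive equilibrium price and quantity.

With P_s = 49, demand is Qd = 790 - 0.8P.
Set Qd = Qs: 790 - 0.8P = -1.175 + 1.125P, so 791.175 = 1.925P and P* = 411.
From the demand curve, Q* = 790 - 0.8(411) = 461.2.

P* = 411, Q* = 461.2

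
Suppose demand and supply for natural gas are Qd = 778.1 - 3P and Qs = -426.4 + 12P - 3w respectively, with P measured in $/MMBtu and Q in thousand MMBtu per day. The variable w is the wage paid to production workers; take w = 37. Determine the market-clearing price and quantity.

P* = 87.7, Q* = 515

With w = 37, supply is Qs = -537.4 + 12P.
Equating demand and supply, 778.1 - 3P = -537.4 + 12P gives 15P = 1315.5, so P* = 87.7.
Plugging P* into demand: Q* = 778.1 - 3(87.7) = 515.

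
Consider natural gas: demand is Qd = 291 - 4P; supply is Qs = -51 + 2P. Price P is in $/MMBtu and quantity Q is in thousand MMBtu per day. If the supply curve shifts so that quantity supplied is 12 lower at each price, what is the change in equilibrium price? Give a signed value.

ΔP = 2

The market clears where 291 - 4P = -51 + 2P. Rearranging, 6P = 342, hence P* = 57.
Plugging P* into demand: Q* = 291 - 4(57) = 63.
After the shift, supply is Qs = -63 + 2P.
The new intersection has 354 = 6P, i.e. P = 59, Q = 55.
ΔP = 59 - 57 = 2.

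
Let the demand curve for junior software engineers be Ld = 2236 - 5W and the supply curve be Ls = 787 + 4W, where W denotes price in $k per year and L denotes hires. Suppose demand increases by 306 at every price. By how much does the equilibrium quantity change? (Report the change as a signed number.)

At equilibrium Ld = Ls, so 2236 - 5W = 787 + 4W; collecting terms, 1449 = 9W and W* = 161.
Then L* = 2236 - 5(161) = 1431.
After the shift, demand is Ld = 2542 - 5W.
Re-solving, 9W = 1755 gives W = 195 and L = 1567.
ΔL = 1567 - 1431 = 136.

ΔL = 136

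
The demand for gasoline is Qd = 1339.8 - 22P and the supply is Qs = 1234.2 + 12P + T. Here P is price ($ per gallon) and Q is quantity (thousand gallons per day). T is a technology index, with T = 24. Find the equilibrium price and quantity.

P* = 2.4, Q* = 1287

With T = 24, supply is Qs = 1258.2 + 12P.
Set Qd = Qs: 1339.8 - 22P = 1258.2 + 12P, so 81.6 = 34P and P* = 2.4.
Then Q* = 1339.8 - 22(2.4) = 1287.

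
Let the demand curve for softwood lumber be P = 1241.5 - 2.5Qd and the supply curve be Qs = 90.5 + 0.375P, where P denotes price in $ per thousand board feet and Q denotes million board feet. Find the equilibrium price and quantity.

Inverting to quantity form: Qd = 496.6 - 0.4P.
Set Qd = Qs: 496.6 - 0.4P = 90.5 + 0.375P, so 406.1 = 0.775P and P* = 524.
From the demand curve, Q* = 496.6 - 0.4(524) = 287.

P* = 524, Q* = 287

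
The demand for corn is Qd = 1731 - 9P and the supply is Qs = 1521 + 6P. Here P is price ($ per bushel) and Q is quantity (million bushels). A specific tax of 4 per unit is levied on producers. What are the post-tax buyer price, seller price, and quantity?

The tax drives a wedge P_b - P_s = 4. Substituting P_s = P_b - 4 into supply: Qs = 1497 + 6P_b.
Equate demand and the shifted supply: 1731 - 9P_b = 1497 + 6P_b, giving 15P_b = 234, so P_b = 15.6.
So P_s = 11.6 and the quantity traded is Q = 1731 - 9(15.6) = 1590.6.

P_b = 15.6, P_s = 11.6, Q = 1590.6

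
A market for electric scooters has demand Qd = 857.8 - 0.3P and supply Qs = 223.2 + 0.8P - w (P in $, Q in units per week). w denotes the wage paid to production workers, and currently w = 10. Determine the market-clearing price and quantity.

P* = 586, Q* = 682

With w = 10, supply is Qs = 213.2 + 0.8P.
Equating demand and supply, 857.8 - 0.3P = 213.2 + 0.8P gives 1.1P = 644.6, so P* = 586.
Substitute back: Q* = 857.8 - 0.3(586) = 682.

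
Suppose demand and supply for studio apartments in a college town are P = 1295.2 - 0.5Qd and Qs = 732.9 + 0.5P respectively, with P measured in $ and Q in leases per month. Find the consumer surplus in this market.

Solving each curve for Q: Qd = 2590.4 - 2P.
The market clears where 2590.4 - 2P = 732.9 + 0.5P. Rearranging, 2.5P = 1857.5, hence P* = 743.
From the demand curve, Q* = 2590.4 - 2(743) = 1104.4.
Demand choke price (Qd = 0): P = 2590.4/2 = 1295.2. Consumer surplus = ½ × (1295.2 - 743) × 1104.4 = 304924.84.

Consumer surplus = 304924.84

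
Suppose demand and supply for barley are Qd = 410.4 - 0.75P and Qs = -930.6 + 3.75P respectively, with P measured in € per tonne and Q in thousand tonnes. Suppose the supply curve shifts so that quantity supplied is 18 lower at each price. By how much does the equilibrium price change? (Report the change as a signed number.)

The market clears where 410.4 - 0.75P = -930.6 + 3.75P. Rearranging, 4.5P = 1341, hence P* = 298.
Then Q* = 410.4 - 0.75(298) = 186.9.
After the shift, supply is Qs = -948.6 + 3.75P.
The new intersection has 1359 = 4.5P, i.e. P = 302, Q = 183.9.
ΔP = 302 - 298 = 4.

ΔP = 4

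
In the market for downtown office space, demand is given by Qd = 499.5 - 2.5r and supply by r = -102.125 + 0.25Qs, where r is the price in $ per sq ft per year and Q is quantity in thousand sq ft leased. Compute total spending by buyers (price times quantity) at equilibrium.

Total spending by buyers = 6503

Solving each curve for Q: Qs = 408.5 + 4r.
At equilibrium Qd = Qs, so 499.5 - 2.5r = 408.5 + 4r; collecting terms, 91 = 6.5r and r* = 14.
Plugging r* into demand: Q* = 499.5 - 2.5(14) = 464.5.
Total spending by buyers = r* × Q* = 14 × 464.5 = 6503.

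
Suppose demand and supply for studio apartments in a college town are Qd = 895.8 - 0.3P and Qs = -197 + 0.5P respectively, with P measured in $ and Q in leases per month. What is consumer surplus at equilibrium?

Consumer surplus = 393660

Equating demand and supply, 895.8 - 0.3P = -197 + 0.5P gives 0.8P = 1092.8, so P* = 1366.
Then Q* = 895.8 - 0.3(1366) = 486.
Demand choke price (Qd = 0): P = 895.8/0.3 = 2986. Consumer surplus = ½ × (2986 - 1366) × 486 = 393660.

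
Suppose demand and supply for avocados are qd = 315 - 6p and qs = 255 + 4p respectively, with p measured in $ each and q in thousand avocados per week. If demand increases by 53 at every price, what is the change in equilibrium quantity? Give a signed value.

Δq = 21.2

At equilibrium qd = qs, so 315 - 6p = 255 + 4p; collecting terms, 60 = 10p and p* = 6.
Substitute back: q* = 315 - 6(6) = 279.
After the shift, demand is qd = 368 - 6p.
Re-solving, 10p = 113 gives p = 11.3 and q = 300.2.
Δq = 300.2 - 279 = 21.2.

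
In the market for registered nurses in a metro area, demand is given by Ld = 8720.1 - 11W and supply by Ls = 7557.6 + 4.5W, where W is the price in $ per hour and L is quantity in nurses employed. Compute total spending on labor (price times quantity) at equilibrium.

Total spending on labor = 592132.5

Equating demand and supply, 8720.1 - 11W = 7557.6 + 4.5W gives 15.5W = 1162.5, so W* = 75.
From the demand curve, L* = 8720.1 - 11(75) = 7895.1.
Total spending on labor = W* × L* = 75 × 7895.1 = 592132.5.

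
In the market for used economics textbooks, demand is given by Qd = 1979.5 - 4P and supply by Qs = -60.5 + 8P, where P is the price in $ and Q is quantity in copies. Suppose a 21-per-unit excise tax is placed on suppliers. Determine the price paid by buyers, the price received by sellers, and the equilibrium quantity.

The tax drives a wedge P_b - P_s = 21. Substituting P_s = P_b - 21 into supply: Qs = -228.5 + 8P_b.
Equate demand and the shifted supply: 1979.5 - 4P_b = -228.5 + 8P_b, giving 12P_b = 2208, so P_b = 184.
Then P_s = 184 - 21 = 163 and Q = 1979.5 - 4(184) = 1243.5.

P_b = 184, P_s = 163, Q = 1243.5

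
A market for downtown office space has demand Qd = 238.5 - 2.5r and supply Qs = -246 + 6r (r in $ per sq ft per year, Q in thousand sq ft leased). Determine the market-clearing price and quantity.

Equating demand and supply, 238.5 - 2.5r = -246 + 6r gives 8.5r = 484.5, so r* = 57.
Plugging r* into demand: Q* = 238.5 - 2.5(57) = 96.

r* = 57, Q* = 96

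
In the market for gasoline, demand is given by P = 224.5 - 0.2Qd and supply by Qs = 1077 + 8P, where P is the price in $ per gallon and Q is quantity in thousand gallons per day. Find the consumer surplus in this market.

Consumer surplus = 122102.5

Solving each curve for Q: Qd = 1122.5 - 5P.
At equilibrium Qd = Qs, so 1122.5 - 5P = 1077 + 8P; collecting terms, 45.5 = 13P and P* = 3.5.
Substitute back: Q* = 1122.5 - 5(3.5) = 1105.
Demand choke price (Qd = 0): P = 1122.5/5 = 224.5. Consumer surplus = ½ × (224.5 - 3.5) × 1105 = 122102.5.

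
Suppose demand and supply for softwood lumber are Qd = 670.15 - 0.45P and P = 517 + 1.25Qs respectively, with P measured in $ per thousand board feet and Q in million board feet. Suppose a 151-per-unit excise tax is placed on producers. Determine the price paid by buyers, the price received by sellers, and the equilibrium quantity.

In direct form, Qs = -413.6 + 0.8P.
Producers keep P_s = P_b - 151 per unit, so supply in terms of the buyer price is Qs = -534.4 + 0.8P_b.
Set Qd = Qs: 670.15 - 0.45P_b = -534.4 + 0.8P_b, so 1204.55 = 1.25P_b and P_b = 963.64.
Then P_s = 963.64 - 151 = 812.64 and Q = 670.15 - 0.45(963.64) = 236.512.

P_b = 963.64, P_s = 812.64, Q = 236.512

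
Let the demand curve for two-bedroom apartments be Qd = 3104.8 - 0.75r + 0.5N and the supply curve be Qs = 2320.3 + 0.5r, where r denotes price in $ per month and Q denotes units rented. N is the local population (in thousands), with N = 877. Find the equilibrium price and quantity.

With N = 877, demand is Qd = 3543.3 - 0.75r.
Set Qd = Qs: 3543.3 - 0.75r = 2320.3 + 0.5r, so 1223 = 1.25r and r* = 978.4.
Plugging r* into demand: Q* = 3543.3 - 0.75(978.4) = 2809.5.

r* = 978.4, Q* = 2809.5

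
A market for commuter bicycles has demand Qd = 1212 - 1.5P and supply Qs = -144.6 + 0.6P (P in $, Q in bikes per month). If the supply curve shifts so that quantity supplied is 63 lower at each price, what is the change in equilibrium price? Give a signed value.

ΔP = 30

Set Qd = Qs: 1212 - 1.5P = -144.6 + 0.6P, so 1356.6 = 2.1P and P* = 646.
Then Q* = 1212 - 1.5(646) = 243.
After the shift, supply is Qs = -207.6 + 0.6P.
Re-solving, 2.1P = 1419.6 gives P = 676 and Q = 198.
ΔP = 676 - 646 = 30.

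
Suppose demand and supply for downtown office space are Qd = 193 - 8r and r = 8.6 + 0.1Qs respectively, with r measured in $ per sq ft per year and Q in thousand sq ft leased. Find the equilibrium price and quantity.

Solving each curve for Q: Qs = -86 + 10r.
Set Qd = Qs: 193 - 8r = -86 + 10r, so 279 = 18r and r* = 15.5.
Substitute back: Q* = 193 - 8(15.5) = 69.

r* = 15.5, Q* = 69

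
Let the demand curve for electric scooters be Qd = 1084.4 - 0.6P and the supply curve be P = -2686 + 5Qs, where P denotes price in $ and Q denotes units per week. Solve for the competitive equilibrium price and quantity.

P* = 684, Q* = 674

Solving each curve for Q: Qs = 537.2 + 0.2P.
The market clears where 1084.4 - 0.6P = 537.2 + 0.2P. Rearranging, 0.8P = 547.2, hence P* = 684.
From the demand curve, Q* = 1084.4 - 0.6(684) = 674.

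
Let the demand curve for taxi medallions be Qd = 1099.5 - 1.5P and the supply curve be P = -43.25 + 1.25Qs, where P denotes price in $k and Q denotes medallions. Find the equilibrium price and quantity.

Inverting to quantity form: Qs = 34.6 + 0.8P.
The market clears where 1099.5 - 1.5P = 34.6 + 0.8P. Rearranging, 2.3P = 1064.9, hence P* = 463.
From the demand curve, Q* = 1099.5 - 1.5(463) = 405.

P* = 463, Q* = 405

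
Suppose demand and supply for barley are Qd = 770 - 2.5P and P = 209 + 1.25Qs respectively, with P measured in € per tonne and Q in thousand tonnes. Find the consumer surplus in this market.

Rewriting in direct form: Qs = -167.2 + 0.8P.
The market clears where 770 - 2.5P = -167.2 + 0.8P. Rearranging, 3.3P = 937.2, hence P* = 284.
Plugging P* into demand: Q* = 770 - 2.5(284) = 60.
Demand choke price (Qd = 0): P = 770/2.5 = 308. Consumer surplus = ½ × (308 - 284) × 60 = 720.

Consumer surplus = 720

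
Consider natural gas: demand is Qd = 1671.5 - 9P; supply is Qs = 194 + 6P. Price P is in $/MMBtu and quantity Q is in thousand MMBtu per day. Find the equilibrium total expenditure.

The market clears where 1671.5 - 9P = 194 + 6P. Rearranging, 15P = 1477.5, hence P* = 98.5.
From the demand curve, Q* = 1671.5 - 9(98.5) = 785.
Total expenditure = P* × Q* = 98.5 × 785 = 77322.5.

Total expenditure = 77322.5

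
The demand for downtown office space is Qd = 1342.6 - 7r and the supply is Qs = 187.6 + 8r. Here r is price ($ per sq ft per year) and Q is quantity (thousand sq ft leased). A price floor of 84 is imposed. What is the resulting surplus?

Evaluating both curves at the floor price 84 gives Qd = 754.6, Qs = 859.6.
Surplus = Qs - Qd = 859.6 - 754.6 = 105.

Surplus = 105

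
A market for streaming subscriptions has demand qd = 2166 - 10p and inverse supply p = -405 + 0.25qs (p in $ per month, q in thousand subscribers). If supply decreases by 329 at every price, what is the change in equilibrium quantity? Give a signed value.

Δq = -235

Rewriting in direct form: qs = 1620 + 4p.
Set qd = qs: 2166 - 10p = 1620 + 4p, so 546 = 14p and p* = 39.
From the demand curve, q* = 2166 - 10(39) = 1776.
After the shift, supply is qs = 1291 + 4p.
Re-solving, 14p = 875 gives p = 62.5 and q = 1541.
Δq = 1541 - 1776 = -235.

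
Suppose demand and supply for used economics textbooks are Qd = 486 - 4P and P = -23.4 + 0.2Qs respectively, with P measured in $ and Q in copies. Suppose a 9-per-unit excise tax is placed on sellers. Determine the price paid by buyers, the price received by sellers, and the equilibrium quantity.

P_b = 46, P_s = 37, Q = 302

In direct form, Qs = 117 + 5P.
Sellers keep P_s = P_b - 9 per unit, so supply in terms of the buyer price is Qs = 72 + 5P_b.
Equate demand and the shifted supply: 486 - 4P_b = 72 + 5P_b, giving 9P_b = 414, so P_b = 46.
Then P_s = 46 - 9 = 37 and Q = 486 - 4(46) = 302.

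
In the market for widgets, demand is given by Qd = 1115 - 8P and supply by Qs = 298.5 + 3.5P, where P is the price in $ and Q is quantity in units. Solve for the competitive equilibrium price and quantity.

The market clears where 1115 - 8P = 298.5 + 3.5P. Rearranging, 11.5P = 816.5, hence P* = 71.
From the demand curve, Q* = 1115 - 8(71) = 547.

P* = 71, Q* = 547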